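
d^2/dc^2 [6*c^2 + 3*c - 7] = 12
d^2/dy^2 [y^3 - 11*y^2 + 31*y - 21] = 6*y - 22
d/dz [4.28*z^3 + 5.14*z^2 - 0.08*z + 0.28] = 12.84*z^2 + 10.28*z - 0.08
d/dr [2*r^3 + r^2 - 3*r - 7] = 6*r^2 + 2*r - 3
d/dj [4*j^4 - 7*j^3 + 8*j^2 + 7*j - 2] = 16*j^3 - 21*j^2 + 16*j + 7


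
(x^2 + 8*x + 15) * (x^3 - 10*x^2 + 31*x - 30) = x^5 - 2*x^4 - 34*x^3 + 68*x^2 + 225*x - 450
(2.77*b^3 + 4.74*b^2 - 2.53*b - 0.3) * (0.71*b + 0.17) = 1.9667*b^4 + 3.8363*b^3 - 0.9905*b^2 - 0.6431*b - 0.051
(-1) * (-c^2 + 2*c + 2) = c^2 - 2*c - 2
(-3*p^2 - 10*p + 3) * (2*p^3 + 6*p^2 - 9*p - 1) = -6*p^5 - 38*p^4 - 27*p^3 + 111*p^2 - 17*p - 3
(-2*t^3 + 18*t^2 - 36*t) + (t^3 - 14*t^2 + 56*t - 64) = -t^3 + 4*t^2 + 20*t - 64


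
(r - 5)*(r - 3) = r^2 - 8*r + 15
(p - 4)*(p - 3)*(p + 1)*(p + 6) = p^4 - 31*p^2 + 42*p + 72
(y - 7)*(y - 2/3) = y^2 - 23*y/3 + 14/3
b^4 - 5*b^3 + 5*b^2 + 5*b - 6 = (b - 3)*(b - 2)*(b - 1)*(b + 1)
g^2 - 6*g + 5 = (g - 5)*(g - 1)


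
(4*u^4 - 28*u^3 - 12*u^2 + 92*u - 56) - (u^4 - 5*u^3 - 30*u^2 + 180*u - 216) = 3*u^4 - 23*u^3 + 18*u^2 - 88*u + 160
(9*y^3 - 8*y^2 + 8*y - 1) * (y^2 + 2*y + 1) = 9*y^5 + 10*y^4 + y^3 + 7*y^2 + 6*y - 1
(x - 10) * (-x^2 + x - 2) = -x^3 + 11*x^2 - 12*x + 20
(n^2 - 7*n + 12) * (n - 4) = n^3 - 11*n^2 + 40*n - 48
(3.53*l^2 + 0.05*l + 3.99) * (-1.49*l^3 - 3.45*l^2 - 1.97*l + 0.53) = -5.2597*l^5 - 12.253*l^4 - 13.0717*l^3 - 11.9931*l^2 - 7.8338*l + 2.1147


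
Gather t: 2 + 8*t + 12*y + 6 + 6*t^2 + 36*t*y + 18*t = 6*t^2 + t*(36*y + 26) + 12*y + 8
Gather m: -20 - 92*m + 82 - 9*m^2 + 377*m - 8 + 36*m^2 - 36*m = 27*m^2 + 249*m + 54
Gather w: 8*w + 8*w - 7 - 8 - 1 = 16*w - 16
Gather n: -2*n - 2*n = -4*n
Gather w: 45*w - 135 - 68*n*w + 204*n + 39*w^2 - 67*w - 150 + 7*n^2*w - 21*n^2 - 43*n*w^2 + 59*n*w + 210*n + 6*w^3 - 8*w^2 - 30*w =-21*n^2 + 414*n + 6*w^3 + w^2*(31 - 43*n) + w*(7*n^2 - 9*n - 52) - 285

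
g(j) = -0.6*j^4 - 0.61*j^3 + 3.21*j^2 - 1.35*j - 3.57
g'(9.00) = -1841.40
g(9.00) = -4137.00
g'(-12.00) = 3805.29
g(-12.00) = -10912.65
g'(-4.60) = 164.00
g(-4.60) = -138.71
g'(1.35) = -1.92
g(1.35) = -3.04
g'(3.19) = -77.40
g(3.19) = -57.14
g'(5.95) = -533.49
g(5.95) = -778.46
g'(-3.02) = 28.68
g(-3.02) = -3.32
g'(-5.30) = 270.52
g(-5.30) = -288.86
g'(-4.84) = 196.82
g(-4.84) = -181.93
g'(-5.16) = 246.53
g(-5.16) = -252.68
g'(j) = -2.4*j^3 - 1.83*j^2 + 6.42*j - 1.35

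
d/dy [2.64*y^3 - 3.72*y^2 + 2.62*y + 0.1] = 7.92*y^2 - 7.44*y + 2.62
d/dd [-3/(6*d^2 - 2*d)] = 3*(6*d - 1)/(2*d^2*(3*d - 1)^2)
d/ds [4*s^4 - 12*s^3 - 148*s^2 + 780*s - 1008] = 16*s^3 - 36*s^2 - 296*s + 780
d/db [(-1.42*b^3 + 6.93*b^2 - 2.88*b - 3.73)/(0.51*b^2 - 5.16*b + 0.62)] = (-0.7242*b^4 + 14.6544*b^3 - 36.9312*b^2 + 12.3978*b - 21.0324)/(0.2601*b^4 - 5.2632*b^3 + 27.258*b^2 - 6.3984*b + 0.3844)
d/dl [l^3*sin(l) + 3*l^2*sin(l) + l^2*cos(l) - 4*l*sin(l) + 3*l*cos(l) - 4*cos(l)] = l^3*cos(l) + 2*l^2*sin(l) + 3*l^2*cos(l) + 3*l*sin(l) - 2*l*cos(l) + 3*cos(l)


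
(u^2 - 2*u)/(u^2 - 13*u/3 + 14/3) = 3*u/(3*u - 7)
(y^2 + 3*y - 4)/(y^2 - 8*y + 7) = (y + 4)/(y - 7)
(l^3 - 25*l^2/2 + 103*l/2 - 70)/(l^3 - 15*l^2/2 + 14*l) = (l - 5)/l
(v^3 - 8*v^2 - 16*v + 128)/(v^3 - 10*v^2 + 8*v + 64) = (v + 4)/(v + 2)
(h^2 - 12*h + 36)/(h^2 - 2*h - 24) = (h - 6)/(h + 4)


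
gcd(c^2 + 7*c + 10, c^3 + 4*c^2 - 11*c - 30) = c^2 + 7*c + 10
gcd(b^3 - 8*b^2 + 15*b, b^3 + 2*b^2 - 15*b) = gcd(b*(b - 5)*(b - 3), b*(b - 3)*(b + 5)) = b^2 - 3*b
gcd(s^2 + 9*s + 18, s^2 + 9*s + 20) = 1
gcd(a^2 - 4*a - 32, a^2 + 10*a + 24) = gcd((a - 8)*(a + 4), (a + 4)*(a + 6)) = a + 4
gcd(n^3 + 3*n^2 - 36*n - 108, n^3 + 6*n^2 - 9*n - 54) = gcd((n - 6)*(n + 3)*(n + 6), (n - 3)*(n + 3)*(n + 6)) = n^2 + 9*n + 18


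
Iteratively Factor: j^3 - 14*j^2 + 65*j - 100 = (j - 5)*(j^2 - 9*j + 20) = (j - 5)^2*(j - 4)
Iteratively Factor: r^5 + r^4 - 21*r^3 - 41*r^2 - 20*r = (r - 5)*(r^4 + 6*r^3 + 9*r^2 + 4*r) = (r - 5)*(r + 4)*(r^3 + 2*r^2 + r) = r*(r - 5)*(r + 4)*(r^2 + 2*r + 1) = r*(r - 5)*(r + 1)*(r + 4)*(r + 1)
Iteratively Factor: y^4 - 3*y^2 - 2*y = (y + 1)*(y^3 - y^2 - 2*y) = y*(y + 1)*(y^2 - y - 2) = y*(y + 1)^2*(y - 2)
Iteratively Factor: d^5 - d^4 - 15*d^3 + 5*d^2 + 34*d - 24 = (d - 4)*(d^4 + 3*d^3 - 3*d^2 - 7*d + 6) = (d - 4)*(d - 1)*(d^3 + 4*d^2 + d - 6) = (d - 4)*(d - 1)^2*(d^2 + 5*d + 6) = (d - 4)*(d - 1)^2*(d + 2)*(d + 3)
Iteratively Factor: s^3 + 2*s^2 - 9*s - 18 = (s + 2)*(s^2 - 9) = (s + 2)*(s + 3)*(s - 3)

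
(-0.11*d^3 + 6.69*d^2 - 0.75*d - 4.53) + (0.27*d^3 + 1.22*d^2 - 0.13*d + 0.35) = 0.16*d^3 + 7.91*d^2 - 0.88*d - 4.18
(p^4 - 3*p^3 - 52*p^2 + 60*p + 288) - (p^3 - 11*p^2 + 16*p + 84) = p^4 - 4*p^3 - 41*p^2 + 44*p + 204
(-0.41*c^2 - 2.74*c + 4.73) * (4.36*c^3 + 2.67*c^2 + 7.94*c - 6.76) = -1.7876*c^5 - 13.0411*c^4 + 10.0516*c^3 - 6.3549*c^2 + 56.0786*c - 31.9748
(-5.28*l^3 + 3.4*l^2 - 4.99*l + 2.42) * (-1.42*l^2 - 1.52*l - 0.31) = 7.4976*l^5 + 3.1976*l^4 + 3.5546*l^3 + 3.0944*l^2 - 2.1315*l - 0.7502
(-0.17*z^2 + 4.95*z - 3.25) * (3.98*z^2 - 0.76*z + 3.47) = -0.6766*z^4 + 19.8302*z^3 - 17.2869*z^2 + 19.6465*z - 11.2775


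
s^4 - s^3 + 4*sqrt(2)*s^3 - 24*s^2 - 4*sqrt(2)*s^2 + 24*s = s*(s - 1)*(s - 2*sqrt(2))*(s + 6*sqrt(2))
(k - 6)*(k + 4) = k^2 - 2*k - 24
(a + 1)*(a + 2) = a^2 + 3*a + 2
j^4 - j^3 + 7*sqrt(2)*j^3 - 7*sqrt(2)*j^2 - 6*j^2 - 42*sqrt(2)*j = j*(j - 3)*(j + 2)*(j + 7*sqrt(2))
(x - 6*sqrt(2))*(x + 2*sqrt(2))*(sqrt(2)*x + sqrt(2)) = sqrt(2)*x^3 - 8*x^2 + sqrt(2)*x^2 - 24*sqrt(2)*x - 8*x - 24*sqrt(2)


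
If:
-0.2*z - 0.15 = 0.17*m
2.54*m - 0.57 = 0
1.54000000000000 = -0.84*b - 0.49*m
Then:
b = -1.96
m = 0.22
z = -0.94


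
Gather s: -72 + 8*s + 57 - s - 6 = 7*s - 21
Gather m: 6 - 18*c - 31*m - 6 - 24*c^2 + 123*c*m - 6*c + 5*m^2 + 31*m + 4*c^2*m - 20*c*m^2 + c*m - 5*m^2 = -24*c^2 - 20*c*m^2 - 24*c + m*(4*c^2 + 124*c)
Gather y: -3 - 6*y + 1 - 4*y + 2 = -10*y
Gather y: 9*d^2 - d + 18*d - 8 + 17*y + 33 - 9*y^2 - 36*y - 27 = 9*d^2 + 17*d - 9*y^2 - 19*y - 2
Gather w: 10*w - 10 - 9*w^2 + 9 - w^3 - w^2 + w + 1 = -w^3 - 10*w^2 + 11*w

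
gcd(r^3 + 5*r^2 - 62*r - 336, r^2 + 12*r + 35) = r + 7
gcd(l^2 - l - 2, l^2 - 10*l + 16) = l - 2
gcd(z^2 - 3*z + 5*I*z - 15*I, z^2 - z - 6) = z - 3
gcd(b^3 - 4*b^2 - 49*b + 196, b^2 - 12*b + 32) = b - 4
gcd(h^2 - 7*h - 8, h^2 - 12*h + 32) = h - 8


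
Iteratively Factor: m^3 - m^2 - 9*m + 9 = (m - 1)*(m^2 - 9) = (m - 3)*(m - 1)*(m + 3)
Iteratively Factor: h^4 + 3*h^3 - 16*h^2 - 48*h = (h)*(h^3 + 3*h^2 - 16*h - 48) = h*(h - 4)*(h^2 + 7*h + 12) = h*(h - 4)*(h + 3)*(h + 4)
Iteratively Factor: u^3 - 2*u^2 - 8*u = (u + 2)*(u^2 - 4*u) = (u - 4)*(u + 2)*(u)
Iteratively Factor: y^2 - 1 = (y - 1)*(y + 1)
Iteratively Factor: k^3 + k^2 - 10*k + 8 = (k - 2)*(k^2 + 3*k - 4) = (k - 2)*(k - 1)*(k + 4)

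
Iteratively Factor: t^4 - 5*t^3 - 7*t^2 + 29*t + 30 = (t + 2)*(t^3 - 7*t^2 + 7*t + 15) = (t - 3)*(t + 2)*(t^2 - 4*t - 5) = (t - 5)*(t - 3)*(t + 2)*(t + 1)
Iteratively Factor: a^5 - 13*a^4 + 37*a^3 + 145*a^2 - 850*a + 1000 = (a - 5)*(a^4 - 8*a^3 - 3*a^2 + 130*a - 200) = (a - 5)^2*(a^3 - 3*a^2 - 18*a + 40) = (a - 5)^2*(a + 4)*(a^2 - 7*a + 10) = (a - 5)^2*(a - 2)*(a + 4)*(a - 5)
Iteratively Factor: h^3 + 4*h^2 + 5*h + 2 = (h + 2)*(h^2 + 2*h + 1) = (h + 1)*(h + 2)*(h + 1)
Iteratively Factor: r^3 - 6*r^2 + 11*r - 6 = (r - 3)*(r^2 - 3*r + 2) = (r - 3)*(r - 2)*(r - 1)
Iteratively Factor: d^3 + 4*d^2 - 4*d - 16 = (d + 4)*(d^2 - 4) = (d + 2)*(d + 4)*(d - 2)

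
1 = 1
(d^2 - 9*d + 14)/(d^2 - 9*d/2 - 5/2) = 2*(-d^2 + 9*d - 14)/(-2*d^2 + 9*d + 5)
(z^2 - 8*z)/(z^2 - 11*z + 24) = z/(z - 3)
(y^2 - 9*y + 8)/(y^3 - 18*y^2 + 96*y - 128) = (y - 1)/(y^2 - 10*y + 16)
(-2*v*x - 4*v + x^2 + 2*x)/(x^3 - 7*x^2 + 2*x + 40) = (-2*v + x)/(x^2 - 9*x + 20)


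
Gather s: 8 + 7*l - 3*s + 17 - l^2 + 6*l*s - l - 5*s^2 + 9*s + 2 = -l^2 + 6*l - 5*s^2 + s*(6*l + 6) + 27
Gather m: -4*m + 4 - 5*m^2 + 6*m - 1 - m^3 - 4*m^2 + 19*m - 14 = -m^3 - 9*m^2 + 21*m - 11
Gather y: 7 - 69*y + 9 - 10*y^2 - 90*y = -10*y^2 - 159*y + 16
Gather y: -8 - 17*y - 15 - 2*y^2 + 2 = -2*y^2 - 17*y - 21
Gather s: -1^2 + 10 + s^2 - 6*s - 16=s^2 - 6*s - 7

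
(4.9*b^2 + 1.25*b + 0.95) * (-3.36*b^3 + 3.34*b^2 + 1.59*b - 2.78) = -16.464*b^5 + 12.166*b^4 + 8.774*b^3 - 8.4615*b^2 - 1.9645*b - 2.641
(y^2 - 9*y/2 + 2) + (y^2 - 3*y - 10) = 2*y^2 - 15*y/2 - 8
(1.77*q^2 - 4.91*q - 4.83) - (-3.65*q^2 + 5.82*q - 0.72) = 5.42*q^2 - 10.73*q - 4.11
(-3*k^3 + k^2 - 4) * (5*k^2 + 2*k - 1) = -15*k^5 - k^4 + 5*k^3 - 21*k^2 - 8*k + 4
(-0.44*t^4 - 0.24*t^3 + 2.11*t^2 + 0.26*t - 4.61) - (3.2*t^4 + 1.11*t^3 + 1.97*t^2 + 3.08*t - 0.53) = -3.64*t^4 - 1.35*t^3 + 0.14*t^2 - 2.82*t - 4.08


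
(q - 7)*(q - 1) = q^2 - 8*q + 7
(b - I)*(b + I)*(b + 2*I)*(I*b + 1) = I*b^4 - b^3 + 3*I*b^2 - b + 2*I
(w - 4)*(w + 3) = w^2 - w - 12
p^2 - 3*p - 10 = (p - 5)*(p + 2)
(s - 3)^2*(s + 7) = s^3 + s^2 - 33*s + 63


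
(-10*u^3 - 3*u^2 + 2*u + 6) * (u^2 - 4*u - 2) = -10*u^5 + 37*u^4 + 34*u^3 + 4*u^2 - 28*u - 12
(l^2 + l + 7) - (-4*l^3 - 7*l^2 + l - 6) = 4*l^3 + 8*l^2 + 13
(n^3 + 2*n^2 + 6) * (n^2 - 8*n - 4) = n^5 - 6*n^4 - 20*n^3 - 2*n^2 - 48*n - 24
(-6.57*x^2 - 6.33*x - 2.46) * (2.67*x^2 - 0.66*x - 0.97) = -17.5419*x^4 - 12.5649*x^3 + 3.9825*x^2 + 7.7637*x + 2.3862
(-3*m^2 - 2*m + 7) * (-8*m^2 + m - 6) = 24*m^4 + 13*m^3 - 40*m^2 + 19*m - 42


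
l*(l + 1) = l^2 + l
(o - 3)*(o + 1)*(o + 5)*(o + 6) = o^4 + 9*o^3 + 5*o^2 - 93*o - 90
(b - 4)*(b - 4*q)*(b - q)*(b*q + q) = b^4*q - 5*b^3*q^2 - 3*b^3*q + 4*b^2*q^3 + 15*b^2*q^2 - 4*b^2*q - 12*b*q^3 + 20*b*q^2 - 16*q^3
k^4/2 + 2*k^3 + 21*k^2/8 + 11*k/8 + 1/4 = (k/2 + 1/4)*(k + 1/2)*(k + 1)*(k + 2)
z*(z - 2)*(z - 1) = z^3 - 3*z^2 + 2*z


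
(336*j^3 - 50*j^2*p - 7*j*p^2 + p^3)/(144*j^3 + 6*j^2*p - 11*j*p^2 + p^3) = (7*j + p)/(3*j + p)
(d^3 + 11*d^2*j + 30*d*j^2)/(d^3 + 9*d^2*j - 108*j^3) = d*(d + 5*j)/(d^2 + 3*d*j - 18*j^2)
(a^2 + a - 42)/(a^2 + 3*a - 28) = (a - 6)/(a - 4)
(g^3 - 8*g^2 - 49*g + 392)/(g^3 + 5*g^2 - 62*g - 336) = (g - 7)/(g + 6)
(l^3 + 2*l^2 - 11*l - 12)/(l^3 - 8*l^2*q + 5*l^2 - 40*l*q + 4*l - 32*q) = (3 - l)/(-l + 8*q)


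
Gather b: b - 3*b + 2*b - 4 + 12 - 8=0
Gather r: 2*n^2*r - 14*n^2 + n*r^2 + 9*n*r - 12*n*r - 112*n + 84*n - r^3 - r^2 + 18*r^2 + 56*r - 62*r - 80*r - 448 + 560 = -14*n^2 - 28*n - r^3 + r^2*(n + 17) + r*(2*n^2 - 3*n - 86) + 112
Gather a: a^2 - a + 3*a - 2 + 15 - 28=a^2 + 2*a - 15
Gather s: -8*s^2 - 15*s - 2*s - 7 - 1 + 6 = -8*s^2 - 17*s - 2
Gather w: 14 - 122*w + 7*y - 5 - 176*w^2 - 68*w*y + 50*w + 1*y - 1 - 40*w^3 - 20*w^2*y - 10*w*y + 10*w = -40*w^3 + w^2*(-20*y - 176) + w*(-78*y - 62) + 8*y + 8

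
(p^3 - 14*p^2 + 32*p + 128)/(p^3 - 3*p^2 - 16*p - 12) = (p^2 - 16*p + 64)/(p^2 - 5*p - 6)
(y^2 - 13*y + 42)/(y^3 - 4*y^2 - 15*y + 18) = (y - 7)/(y^2 + 2*y - 3)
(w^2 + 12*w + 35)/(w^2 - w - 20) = (w^2 + 12*w + 35)/(w^2 - w - 20)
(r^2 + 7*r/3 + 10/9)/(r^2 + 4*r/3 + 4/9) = (3*r + 5)/(3*r + 2)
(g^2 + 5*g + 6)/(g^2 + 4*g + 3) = (g + 2)/(g + 1)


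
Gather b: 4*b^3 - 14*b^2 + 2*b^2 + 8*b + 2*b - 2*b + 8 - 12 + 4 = 4*b^3 - 12*b^2 + 8*b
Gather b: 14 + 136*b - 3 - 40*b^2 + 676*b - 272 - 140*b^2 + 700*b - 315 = -180*b^2 + 1512*b - 576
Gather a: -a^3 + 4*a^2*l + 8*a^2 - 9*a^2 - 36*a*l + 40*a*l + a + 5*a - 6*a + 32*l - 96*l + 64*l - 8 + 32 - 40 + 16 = -a^3 + a^2*(4*l - 1) + 4*a*l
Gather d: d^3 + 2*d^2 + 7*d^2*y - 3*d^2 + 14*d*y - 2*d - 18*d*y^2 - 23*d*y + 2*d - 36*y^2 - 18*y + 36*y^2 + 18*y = d^3 + d^2*(7*y - 1) + d*(-18*y^2 - 9*y)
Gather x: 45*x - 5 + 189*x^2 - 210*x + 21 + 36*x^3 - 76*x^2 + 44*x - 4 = 36*x^3 + 113*x^2 - 121*x + 12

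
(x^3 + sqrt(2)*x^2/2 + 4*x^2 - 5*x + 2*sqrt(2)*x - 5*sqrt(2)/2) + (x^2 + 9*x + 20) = x^3 + sqrt(2)*x^2/2 + 5*x^2 + 2*sqrt(2)*x + 4*x - 5*sqrt(2)/2 + 20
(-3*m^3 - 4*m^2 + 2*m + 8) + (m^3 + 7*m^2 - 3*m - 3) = -2*m^3 + 3*m^2 - m + 5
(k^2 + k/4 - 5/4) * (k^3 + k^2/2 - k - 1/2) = k^5 + 3*k^4/4 - 17*k^3/8 - 11*k^2/8 + 9*k/8 + 5/8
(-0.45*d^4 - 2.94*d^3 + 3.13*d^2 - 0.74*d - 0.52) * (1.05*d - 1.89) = -0.4725*d^5 - 2.2365*d^4 + 8.8431*d^3 - 6.6927*d^2 + 0.8526*d + 0.9828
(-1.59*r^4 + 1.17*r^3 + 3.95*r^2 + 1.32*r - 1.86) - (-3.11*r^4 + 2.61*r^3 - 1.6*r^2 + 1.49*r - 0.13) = 1.52*r^4 - 1.44*r^3 + 5.55*r^2 - 0.17*r - 1.73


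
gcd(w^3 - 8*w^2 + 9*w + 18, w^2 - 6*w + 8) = 1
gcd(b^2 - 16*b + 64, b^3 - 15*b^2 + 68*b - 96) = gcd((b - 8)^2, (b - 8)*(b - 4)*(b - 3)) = b - 8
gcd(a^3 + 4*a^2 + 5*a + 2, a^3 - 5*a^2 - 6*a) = a + 1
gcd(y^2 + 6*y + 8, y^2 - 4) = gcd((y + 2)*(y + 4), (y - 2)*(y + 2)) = y + 2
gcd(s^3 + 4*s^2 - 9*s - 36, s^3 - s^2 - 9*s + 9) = s^2 - 9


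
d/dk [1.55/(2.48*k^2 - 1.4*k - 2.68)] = (2.17 - 7.688*k)/(-2.48*k^2 + 1.4*k + 2.68)^2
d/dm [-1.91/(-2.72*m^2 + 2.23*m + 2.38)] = (4.2593 - 10.3904*m)/(-2.72*m^2 + 2.23*m + 2.38)^2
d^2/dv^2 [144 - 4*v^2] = -8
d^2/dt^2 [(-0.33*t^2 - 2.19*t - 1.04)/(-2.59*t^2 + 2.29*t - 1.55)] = (33.296004*t^3 + 33.909834*t^2 - 89.760594*t + 19.690028)/(17.373979*t^6 - 46.084647*t^5 + 71.939322*t^4 - 67.168219*t^3 + 43.05249*t^2 - 16.505175*t + 3.723875)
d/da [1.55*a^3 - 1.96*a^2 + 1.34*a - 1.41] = 4.65*a^2 - 3.92*a + 1.34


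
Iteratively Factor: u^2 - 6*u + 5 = (u - 1)*(u - 5)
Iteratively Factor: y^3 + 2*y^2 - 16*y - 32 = (y - 4)*(y^2 + 6*y + 8) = (y - 4)*(y + 2)*(y + 4)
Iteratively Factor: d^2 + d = (d + 1)*(d)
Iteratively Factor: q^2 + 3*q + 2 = (q + 1)*(q + 2)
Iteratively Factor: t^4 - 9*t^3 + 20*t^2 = (t)*(t^3 - 9*t^2 + 20*t) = t*(t - 5)*(t^2 - 4*t) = t^2*(t - 5)*(t - 4)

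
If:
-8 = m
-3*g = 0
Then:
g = 0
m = -8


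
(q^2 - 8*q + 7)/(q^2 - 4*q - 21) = (q - 1)/(q + 3)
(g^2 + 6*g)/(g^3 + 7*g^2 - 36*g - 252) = g/(g^2 + g - 42)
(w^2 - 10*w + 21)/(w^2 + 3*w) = (w^2 - 10*w + 21)/(w*(w + 3))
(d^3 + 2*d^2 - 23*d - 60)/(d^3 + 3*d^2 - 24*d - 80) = (d + 3)/(d + 4)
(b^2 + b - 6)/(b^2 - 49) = (b^2 + b - 6)/(b^2 - 49)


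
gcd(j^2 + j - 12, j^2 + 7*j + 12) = j + 4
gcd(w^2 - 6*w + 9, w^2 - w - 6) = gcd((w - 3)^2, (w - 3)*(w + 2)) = w - 3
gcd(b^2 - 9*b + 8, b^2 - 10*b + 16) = b - 8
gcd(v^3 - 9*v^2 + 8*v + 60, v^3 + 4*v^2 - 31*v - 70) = v^2 - 3*v - 10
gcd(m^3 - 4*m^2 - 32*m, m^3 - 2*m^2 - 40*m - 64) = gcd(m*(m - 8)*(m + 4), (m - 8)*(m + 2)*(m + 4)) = m^2 - 4*m - 32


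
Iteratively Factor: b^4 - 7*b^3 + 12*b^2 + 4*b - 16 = (b - 4)*(b^3 - 3*b^2 + 4) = (b - 4)*(b - 2)*(b^2 - b - 2) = (b - 4)*(b - 2)*(b + 1)*(b - 2)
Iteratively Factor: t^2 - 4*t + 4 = (t - 2)*(t - 2)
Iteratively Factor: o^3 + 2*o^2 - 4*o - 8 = (o + 2)*(o^2 - 4) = (o + 2)^2*(o - 2)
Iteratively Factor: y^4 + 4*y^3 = (y)*(y^3 + 4*y^2) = y^2*(y^2 + 4*y) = y^2*(y + 4)*(y)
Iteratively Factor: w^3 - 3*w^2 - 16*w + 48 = (w - 3)*(w^2 - 16) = (w - 3)*(w + 4)*(w - 4)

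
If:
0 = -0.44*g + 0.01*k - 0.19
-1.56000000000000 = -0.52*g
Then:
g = 3.00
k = 151.00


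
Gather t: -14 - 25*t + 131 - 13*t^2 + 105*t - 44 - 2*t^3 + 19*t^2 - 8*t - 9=-2*t^3 + 6*t^2 + 72*t + 64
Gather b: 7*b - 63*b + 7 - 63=-56*b - 56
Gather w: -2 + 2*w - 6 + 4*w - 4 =6*w - 12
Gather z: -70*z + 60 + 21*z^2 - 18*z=21*z^2 - 88*z + 60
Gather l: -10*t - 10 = -10*t - 10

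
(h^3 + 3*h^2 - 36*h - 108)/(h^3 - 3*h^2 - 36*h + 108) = (h + 3)/(h - 3)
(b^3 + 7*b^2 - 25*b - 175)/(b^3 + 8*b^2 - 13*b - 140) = (b - 5)/(b - 4)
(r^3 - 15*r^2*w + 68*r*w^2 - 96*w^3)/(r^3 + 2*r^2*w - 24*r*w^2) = (r^2 - 11*r*w + 24*w^2)/(r*(r + 6*w))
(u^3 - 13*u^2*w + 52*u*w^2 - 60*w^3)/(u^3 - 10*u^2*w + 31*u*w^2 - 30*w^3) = (u - 6*w)/(u - 3*w)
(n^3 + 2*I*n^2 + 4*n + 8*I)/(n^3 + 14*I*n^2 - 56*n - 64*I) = (n^2 + 4)/(n^2 + 12*I*n - 32)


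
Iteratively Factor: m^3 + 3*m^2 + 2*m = (m + 1)*(m^2 + 2*m) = m*(m + 1)*(m + 2)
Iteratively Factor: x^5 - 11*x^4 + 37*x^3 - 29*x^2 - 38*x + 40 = (x - 2)*(x^4 - 9*x^3 + 19*x^2 + 9*x - 20) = (x - 2)*(x - 1)*(x^3 - 8*x^2 + 11*x + 20) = (x - 2)*(x - 1)*(x + 1)*(x^2 - 9*x + 20) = (x - 5)*(x - 2)*(x - 1)*(x + 1)*(x - 4)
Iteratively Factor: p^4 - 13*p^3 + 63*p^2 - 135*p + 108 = (p - 3)*(p^3 - 10*p^2 + 33*p - 36) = (p - 3)^2*(p^2 - 7*p + 12) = (p - 4)*(p - 3)^2*(p - 3)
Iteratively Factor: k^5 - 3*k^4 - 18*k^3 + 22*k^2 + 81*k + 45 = (k + 1)*(k^4 - 4*k^3 - 14*k^2 + 36*k + 45) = (k - 3)*(k + 1)*(k^3 - k^2 - 17*k - 15) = (k - 3)*(k + 1)^2*(k^2 - 2*k - 15) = (k - 3)*(k + 1)^2*(k + 3)*(k - 5)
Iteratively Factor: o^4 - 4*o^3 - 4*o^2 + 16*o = (o)*(o^3 - 4*o^2 - 4*o + 16) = o*(o - 2)*(o^2 - 2*o - 8) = o*(o - 2)*(o + 2)*(o - 4)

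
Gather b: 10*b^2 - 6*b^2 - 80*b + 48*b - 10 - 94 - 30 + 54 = 4*b^2 - 32*b - 80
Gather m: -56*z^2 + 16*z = -56*z^2 + 16*z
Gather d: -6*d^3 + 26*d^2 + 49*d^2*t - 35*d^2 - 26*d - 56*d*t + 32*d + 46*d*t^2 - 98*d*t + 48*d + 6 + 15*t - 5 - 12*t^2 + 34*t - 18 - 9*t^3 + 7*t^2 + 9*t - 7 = -6*d^3 + d^2*(49*t - 9) + d*(46*t^2 - 154*t + 54) - 9*t^3 - 5*t^2 + 58*t - 24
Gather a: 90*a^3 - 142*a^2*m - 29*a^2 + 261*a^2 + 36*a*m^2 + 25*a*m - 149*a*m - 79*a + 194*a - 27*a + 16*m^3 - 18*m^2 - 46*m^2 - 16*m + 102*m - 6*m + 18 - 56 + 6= 90*a^3 + a^2*(232 - 142*m) + a*(36*m^2 - 124*m + 88) + 16*m^3 - 64*m^2 + 80*m - 32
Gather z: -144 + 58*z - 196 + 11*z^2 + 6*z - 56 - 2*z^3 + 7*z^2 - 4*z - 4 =-2*z^3 + 18*z^2 + 60*z - 400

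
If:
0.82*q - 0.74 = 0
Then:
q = 0.90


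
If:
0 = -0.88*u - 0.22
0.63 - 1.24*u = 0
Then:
No Solution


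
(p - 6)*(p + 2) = p^2 - 4*p - 12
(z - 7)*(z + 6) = z^2 - z - 42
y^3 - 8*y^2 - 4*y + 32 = (y - 8)*(y - 2)*(y + 2)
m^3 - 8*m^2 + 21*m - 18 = (m - 3)^2*(m - 2)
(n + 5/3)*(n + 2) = n^2 + 11*n/3 + 10/3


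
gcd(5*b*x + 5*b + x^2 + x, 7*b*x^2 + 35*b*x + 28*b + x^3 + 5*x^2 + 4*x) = x + 1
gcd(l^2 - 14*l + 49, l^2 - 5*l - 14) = l - 7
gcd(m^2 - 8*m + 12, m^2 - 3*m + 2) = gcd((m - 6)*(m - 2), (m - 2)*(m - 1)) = m - 2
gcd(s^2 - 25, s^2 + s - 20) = s + 5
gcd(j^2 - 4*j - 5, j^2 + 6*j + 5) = j + 1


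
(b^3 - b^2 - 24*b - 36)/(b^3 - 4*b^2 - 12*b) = (b + 3)/b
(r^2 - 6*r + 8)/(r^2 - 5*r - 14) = (-r^2 + 6*r - 8)/(-r^2 + 5*r + 14)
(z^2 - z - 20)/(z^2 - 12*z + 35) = (z + 4)/(z - 7)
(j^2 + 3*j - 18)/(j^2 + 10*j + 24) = (j - 3)/(j + 4)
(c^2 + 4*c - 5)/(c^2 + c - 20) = (c - 1)/(c - 4)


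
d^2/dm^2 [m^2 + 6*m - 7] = 2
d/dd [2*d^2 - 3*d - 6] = 4*d - 3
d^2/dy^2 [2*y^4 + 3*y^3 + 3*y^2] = 24*y^2 + 18*y + 6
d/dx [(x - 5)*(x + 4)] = 2*x - 1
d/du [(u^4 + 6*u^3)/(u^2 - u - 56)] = u^2*(-u*(u + 6)*(2*u - 1) + 2*(-2*u - 9)*(-u^2 + u + 56))/(-u^2 + u + 56)^2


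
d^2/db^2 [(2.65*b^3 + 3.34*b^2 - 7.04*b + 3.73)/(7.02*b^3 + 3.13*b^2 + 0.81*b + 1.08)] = (4.54747350886464e-13*b^7 + 212.738292*b^6 - 2172.014676*b^5 + 922.621752*b^4 + 867.555902*b^3 + 933.17145*b^2 + 48.397662*b - 0.214541999999996)/(345.948408*b^9 + 462.742956*b^8 + 326.074086*b^7 + 297.119629*b^6 + 180.006381*b^5 + 74.749311*b^4 + 41.524569*b^3 + 13.07826*b^2 + 2.834352*b + 1.259712)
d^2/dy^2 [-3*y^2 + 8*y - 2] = -6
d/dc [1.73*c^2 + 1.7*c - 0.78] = 3.46*c + 1.7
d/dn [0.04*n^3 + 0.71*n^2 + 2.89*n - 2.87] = 0.12*n^2 + 1.42*n + 2.89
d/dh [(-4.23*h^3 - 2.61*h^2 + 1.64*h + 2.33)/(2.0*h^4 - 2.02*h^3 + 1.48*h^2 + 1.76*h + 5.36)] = (8.46*h^6 + 10.44*h^5 - 21.3726*h^4 - 26.904*h^3 - 60.9194*h^2 - 34.876*h + 4.6896)/(4.0*h^8 - 8.08*h^7 + 10.0004*h^6 + 1.0608*h^5 + 16.52*h^4 - 16.4448*h^3 + 18.9632*h^2 + 18.8672*h + 28.7296)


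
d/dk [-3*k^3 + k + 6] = 1 - 9*k^2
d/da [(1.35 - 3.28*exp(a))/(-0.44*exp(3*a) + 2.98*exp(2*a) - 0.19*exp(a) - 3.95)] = (-2.8864*exp(3*a) + 11.5564*exp(2*a) - 8.046*exp(a) + 13.2125)*exp(a)/(0.1936*exp(6*a) - 2.6224*exp(5*a) + 9.0476*exp(4*a) + 2.3436*exp(3*a) - 23.5059*exp(2*a) + 1.501*exp(a) + 15.6025)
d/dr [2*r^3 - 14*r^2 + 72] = 2*r*(3*r - 14)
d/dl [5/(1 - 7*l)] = 35/(7*l - 1)^2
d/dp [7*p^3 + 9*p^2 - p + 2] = 21*p^2 + 18*p - 1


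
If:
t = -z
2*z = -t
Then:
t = 0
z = 0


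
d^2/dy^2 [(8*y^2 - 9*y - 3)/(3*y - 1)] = -92/(27*y^3 - 27*y^2 + 9*y - 1)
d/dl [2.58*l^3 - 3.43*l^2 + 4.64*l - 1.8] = 7.74*l^2 - 6.86*l + 4.64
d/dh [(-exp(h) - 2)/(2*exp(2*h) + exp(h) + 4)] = ((exp(h) + 2)*(4*exp(h) + 1) - 2*exp(2*h) - exp(h) - 4)*exp(h)/(2*exp(2*h) + exp(h) + 4)^2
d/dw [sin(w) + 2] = cos(w)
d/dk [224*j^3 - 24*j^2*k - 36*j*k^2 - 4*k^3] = -24*j^2 - 72*j*k - 12*k^2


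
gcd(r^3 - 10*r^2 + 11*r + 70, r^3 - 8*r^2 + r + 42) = r^2 - 5*r - 14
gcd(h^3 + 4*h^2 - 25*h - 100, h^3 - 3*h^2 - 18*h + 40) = h^2 - h - 20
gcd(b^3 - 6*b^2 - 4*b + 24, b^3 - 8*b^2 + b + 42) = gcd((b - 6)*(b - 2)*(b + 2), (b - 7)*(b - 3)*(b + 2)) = b + 2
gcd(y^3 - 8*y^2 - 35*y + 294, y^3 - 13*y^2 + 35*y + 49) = y^2 - 14*y + 49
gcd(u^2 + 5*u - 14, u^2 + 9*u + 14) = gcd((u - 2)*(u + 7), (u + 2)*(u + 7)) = u + 7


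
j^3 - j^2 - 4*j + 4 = (j - 2)*(j - 1)*(j + 2)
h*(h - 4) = h^2 - 4*h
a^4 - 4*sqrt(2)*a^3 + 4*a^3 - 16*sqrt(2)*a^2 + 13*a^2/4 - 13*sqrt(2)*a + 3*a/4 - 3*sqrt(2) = (a + 1/2)^2*(a + 3)*(a - 4*sqrt(2))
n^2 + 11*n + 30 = (n + 5)*(n + 6)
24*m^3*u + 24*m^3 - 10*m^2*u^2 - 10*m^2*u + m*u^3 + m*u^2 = (-6*m + u)*(-4*m + u)*(m*u + m)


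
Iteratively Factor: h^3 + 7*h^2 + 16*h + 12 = (h + 2)*(h^2 + 5*h + 6) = (h + 2)*(h + 3)*(h + 2)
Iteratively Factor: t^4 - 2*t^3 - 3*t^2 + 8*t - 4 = (t - 1)*(t^3 - t^2 - 4*t + 4) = (t - 1)*(t + 2)*(t^2 - 3*t + 2) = (t - 2)*(t - 1)*(t + 2)*(t - 1)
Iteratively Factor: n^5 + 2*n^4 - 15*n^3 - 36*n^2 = (n - 4)*(n^4 + 6*n^3 + 9*n^2) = (n - 4)*(n + 3)*(n^3 + 3*n^2) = n*(n - 4)*(n + 3)*(n^2 + 3*n) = n*(n - 4)*(n + 3)^2*(n)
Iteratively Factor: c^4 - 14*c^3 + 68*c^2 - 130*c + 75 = (c - 5)*(c^3 - 9*c^2 + 23*c - 15) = (c - 5)^2*(c^2 - 4*c + 3) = (c - 5)^2*(c - 1)*(c - 3)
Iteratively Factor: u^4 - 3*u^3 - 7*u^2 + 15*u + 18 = (u - 3)*(u^3 - 7*u - 6) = (u - 3)*(u + 2)*(u^2 - 2*u - 3) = (u - 3)*(u + 1)*(u + 2)*(u - 3)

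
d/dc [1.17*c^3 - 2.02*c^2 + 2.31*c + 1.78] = 3.51*c^2 - 4.04*c + 2.31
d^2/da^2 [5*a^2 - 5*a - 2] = 10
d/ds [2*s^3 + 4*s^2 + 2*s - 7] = 6*s^2 + 8*s + 2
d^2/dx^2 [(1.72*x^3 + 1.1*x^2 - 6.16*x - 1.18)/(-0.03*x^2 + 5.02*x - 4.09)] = (-1.73472347597681e-18*x^5 - 86.58752*x^3 + 212.704368*x^2 - 178.235232*x + 275.333328)/(2.7e-5*x^6 - 0.013554*x^5 + 2.279079*x^4 - 130.201732*x^3 + 310.714437*x^2 - 251.925186*x + 68.417929)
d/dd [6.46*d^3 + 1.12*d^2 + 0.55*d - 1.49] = 19.38*d^2 + 2.24*d + 0.55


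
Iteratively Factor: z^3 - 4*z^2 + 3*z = (z - 1)*(z^2 - 3*z) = (z - 3)*(z - 1)*(z)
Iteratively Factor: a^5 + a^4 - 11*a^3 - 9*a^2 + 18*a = (a + 3)*(a^4 - 2*a^3 - 5*a^2 + 6*a) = (a - 3)*(a + 3)*(a^3 + a^2 - 2*a) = (a - 3)*(a - 1)*(a + 3)*(a^2 + 2*a) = a*(a - 3)*(a - 1)*(a + 3)*(a + 2)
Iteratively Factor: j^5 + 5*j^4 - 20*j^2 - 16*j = (j + 2)*(j^4 + 3*j^3 - 6*j^2 - 8*j) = (j + 2)*(j + 4)*(j^3 - j^2 - 2*j) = (j + 1)*(j + 2)*(j + 4)*(j^2 - 2*j) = (j - 2)*(j + 1)*(j + 2)*(j + 4)*(j)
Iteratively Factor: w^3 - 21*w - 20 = (w + 4)*(w^2 - 4*w - 5) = (w - 5)*(w + 4)*(w + 1)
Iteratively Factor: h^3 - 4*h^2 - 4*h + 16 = (h - 2)*(h^2 - 2*h - 8) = (h - 4)*(h - 2)*(h + 2)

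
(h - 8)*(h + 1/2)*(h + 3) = h^3 - 9*h^2/2 - 53*h/2 - 12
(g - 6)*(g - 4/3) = g^2 - 22*g/3 + 8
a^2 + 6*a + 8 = (a + 2)*(a + 4)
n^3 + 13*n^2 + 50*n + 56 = (n + 2)*(n + 4)*(n + 7)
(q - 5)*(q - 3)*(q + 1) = q^3 - 7*q^2 + 7*q + 15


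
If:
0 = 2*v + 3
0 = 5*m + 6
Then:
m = -6/5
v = -3/2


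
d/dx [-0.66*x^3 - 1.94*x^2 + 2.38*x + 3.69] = -1.98*x^2 - 3.88*x + 2.38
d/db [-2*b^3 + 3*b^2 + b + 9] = -6*b^2 + 6*b + 1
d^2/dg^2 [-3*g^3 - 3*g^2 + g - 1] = -18*g - 6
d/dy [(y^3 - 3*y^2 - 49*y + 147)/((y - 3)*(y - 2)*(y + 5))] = 3*(y^2 + 26*y + 49)/(y^4 + 6*y^3 - 11*y^2 - 60*y + 100)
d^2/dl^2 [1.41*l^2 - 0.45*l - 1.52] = 2.82000000000000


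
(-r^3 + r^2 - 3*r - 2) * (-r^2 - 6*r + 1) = r^5 + 5*r^4 - 4*r^3 + 21*r^2 + 9*r - 2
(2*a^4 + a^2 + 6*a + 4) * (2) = 4*a^4 + 2*a^2 + 12*a + 8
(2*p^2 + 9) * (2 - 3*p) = -6*p^3 + 4*p^2 - 27*p + 18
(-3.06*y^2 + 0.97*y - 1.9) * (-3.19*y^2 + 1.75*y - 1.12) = 9.7614*y^4 - 8.4493*y^3 + 11.1857*y^2 - 4.4114*y + 2.128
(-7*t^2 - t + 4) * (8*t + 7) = -56*t^3 - 57*t^2 + 25*t + 28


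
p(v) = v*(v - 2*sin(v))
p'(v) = v*(1 - 2*cos(v)) + v - 2*sin(v) = -2*v*cos(v) + 2*v - 2*sin(v)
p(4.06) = 22.94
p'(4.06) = 14.64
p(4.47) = 28.66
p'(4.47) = 13.03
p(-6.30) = 39.48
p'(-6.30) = 0.03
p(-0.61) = -0.33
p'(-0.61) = 0.93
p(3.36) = 12.75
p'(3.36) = 13.71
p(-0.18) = -0.03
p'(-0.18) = 0.35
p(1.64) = -0.58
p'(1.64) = 1.51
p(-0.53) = -0.25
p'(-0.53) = 0.87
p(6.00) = 39.35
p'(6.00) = 1.04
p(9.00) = 73.58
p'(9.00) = 33.58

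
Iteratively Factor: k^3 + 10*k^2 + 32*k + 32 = (k + 4)*(k^2 + 6*k + 8) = (k + 2)*(k + 4)*(k + 4)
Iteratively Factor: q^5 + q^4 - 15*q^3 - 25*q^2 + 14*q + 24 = (q + 3)*(q^4 - 2*q^3 - 9*q^2 + 2*q + 8) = (q + 2)*(q + 3)*(q^3 - 4*q^2 - q + 4) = (q - 1)*(q + 2)*(q + 3)*(q^2 - 3*q - 4) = (q - 1)*(q + 1)*(q + 2)*(q + 3)*(q - 4)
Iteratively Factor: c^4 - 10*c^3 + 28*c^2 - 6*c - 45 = (c - 5)*(c^3 - 5*c^2 + 3*c + 9) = (c - 5)*(c - 3)*(c^2 - 2*c - 3) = (c - 5)*(c - 3)*(c + 1)*(c - 3)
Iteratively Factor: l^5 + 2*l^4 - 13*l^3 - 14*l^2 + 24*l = (l + 2)*(l^4 - 13*l^2 + 12*l) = (l - 1)*(l + 2)*(l^3 + l^2 - 12*l) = (l - 3)*(l - 1)*(l + 2)*(l^2 + 4*l) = l*(l - 3)*(l - 1)*(l + 2)*(l + 4)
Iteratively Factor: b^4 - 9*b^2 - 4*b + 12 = (b - 1)*(b^3 + b^2 - 8*b - 12) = (b - 1)*(b + 2)*(b^2 - b - 6) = (b - 1)*(b + 2)^2*(b - 3)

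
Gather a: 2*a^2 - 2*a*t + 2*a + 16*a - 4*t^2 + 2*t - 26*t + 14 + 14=2*a^2 + a*(18 - 2*t) - 4*t^2 - 24*t + 28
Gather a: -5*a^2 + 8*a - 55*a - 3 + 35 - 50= -5*a^2 - 47*a - 18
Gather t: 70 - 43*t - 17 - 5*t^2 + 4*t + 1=-5*t^2 - 39*t + 54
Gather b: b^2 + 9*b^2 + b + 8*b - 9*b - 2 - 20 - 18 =10*b^2 - 40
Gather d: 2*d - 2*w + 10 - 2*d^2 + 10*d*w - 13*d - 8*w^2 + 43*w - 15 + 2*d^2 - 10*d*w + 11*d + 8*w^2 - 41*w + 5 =0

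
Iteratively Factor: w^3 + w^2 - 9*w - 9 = (w - 3)*(w^2 + 4*w + 3) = (w - 3)*(w + 1)*(w + 3)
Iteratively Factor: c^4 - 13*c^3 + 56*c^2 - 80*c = (c)*(c^3 - 13*c^2 + 56*c - 80) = c*(c - 4)*(c^2 - 9*c + 20) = c*(c - 4)^2*(c - 5)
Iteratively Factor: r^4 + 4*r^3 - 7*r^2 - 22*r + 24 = (r + 3)*(r^3 + r^2 - 10*r + 8) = (r - 1)*(r + 3)*(r^2 + 2*r - 8) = (r - 2)*(r - 1)*(r + 3)*(r + 4)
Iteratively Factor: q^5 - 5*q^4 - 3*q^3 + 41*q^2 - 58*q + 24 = (q - 2)*(q^4 - 3*q^3 - 9*q^2 + 23*q - 12) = (q - 2)*(q - 1)*(q^3 - 2*q^2 - 11*q + 12) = (q - 4)*(q - 2)*(q - 1)*(q^2 + 2*q - 3) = (q - 4)*(q - 2)*(q - 1)*(q + 3)*(q - 1)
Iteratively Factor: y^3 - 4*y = (y - 2)*(y^2 + 2*y) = y*(y - 2)*(y + 2)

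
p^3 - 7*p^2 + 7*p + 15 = (p - 5)*(p - 3)*(p + 1)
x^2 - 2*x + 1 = (x - 1)^2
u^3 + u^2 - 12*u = u*(u - 3)*(u + 4)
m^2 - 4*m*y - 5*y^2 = (m - 5*y)*(m + y)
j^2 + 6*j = j*(j + 6)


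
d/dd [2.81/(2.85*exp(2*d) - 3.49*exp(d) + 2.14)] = (9.8069 - 16.017*exp(d))*exp(d)/(2.85*exp(2*d) - 3.49*exp(d) + 2.14)^2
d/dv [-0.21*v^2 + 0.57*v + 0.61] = 0.57 - 0.42*v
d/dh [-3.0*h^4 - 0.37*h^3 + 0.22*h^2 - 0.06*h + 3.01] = -12.0*h^3 - 1.11*h^2 + 0.44*h - 0.06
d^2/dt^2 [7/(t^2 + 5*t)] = 14*(-t*(t + 5) + (2*t + 5)^2)/(t^3*(t + 5)^3)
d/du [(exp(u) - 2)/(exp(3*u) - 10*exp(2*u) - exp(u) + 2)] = ((exp(u) - 2)*(-3*exp(2*u) + 20*exp(u) + 1) + exp(3*u) - 10*exp(2*u) - exp(u) + 2)*exp(u)/(exp(3*u) - 10*exp(2*u) - exp(u) + 2)^2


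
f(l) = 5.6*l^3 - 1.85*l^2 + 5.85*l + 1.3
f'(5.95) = 578.60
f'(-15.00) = 3841.35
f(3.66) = 272.49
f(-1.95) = -58.67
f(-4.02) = -415.92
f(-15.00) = -19402.70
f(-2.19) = -79.20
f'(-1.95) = 76.95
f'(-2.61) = 129.95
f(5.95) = 1150.22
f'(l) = 16.8*l^2 - 3.7*l + 5.85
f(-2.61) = -126.14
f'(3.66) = 217.35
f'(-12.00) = 2469.45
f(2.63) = 105.76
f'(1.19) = 25.24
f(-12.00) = -10012.10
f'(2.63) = 112.32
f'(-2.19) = 94.53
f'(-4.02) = 292.22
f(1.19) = 15.08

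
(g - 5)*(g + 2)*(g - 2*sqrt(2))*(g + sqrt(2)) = g^4 - 3*g^3 - sqrt(2)*g^3 - 14*g^2 + 3*sqrt(2)*g^2 + 12*g + 10*sqrt(2)*g + 40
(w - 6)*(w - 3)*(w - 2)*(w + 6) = w^4 - 5*w^3 - 30*w^2 + 180*w - 216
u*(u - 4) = u^2 - 4*u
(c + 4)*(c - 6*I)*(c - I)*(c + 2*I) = c^4 + 4*c^3 - 5*I*c^3 + 8*c^2 - 20*I*c^2 + 32*c - 12*I*c - 48*I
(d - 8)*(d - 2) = d^2 - 10*d + 16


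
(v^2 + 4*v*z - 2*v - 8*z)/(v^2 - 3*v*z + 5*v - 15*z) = (v^2 + 4*v*z - 2*v - 8*z)/(v^2 - 3*v*z + 5*v - 15*z)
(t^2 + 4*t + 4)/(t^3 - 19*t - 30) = (t + 2)/(t^2 - 2*t - 15)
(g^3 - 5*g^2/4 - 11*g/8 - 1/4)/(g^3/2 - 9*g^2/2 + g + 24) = (8*g^3 - 10*g^2 - 11*g - 2)/(4*(g^3 - 9*g^2 + 2*g + 48))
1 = 1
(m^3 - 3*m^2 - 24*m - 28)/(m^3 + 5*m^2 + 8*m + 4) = (m - 7)/(m + 1)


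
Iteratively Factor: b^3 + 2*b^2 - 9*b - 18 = (b - 3)*(b^2 + 5*b + 6) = (b - 3)*(b + 2)*(b + 3)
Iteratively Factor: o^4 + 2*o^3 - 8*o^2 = (o)*(o^3 + 2*o^2 - 8*o) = o*(o - 2)*(o^2 + 4*o) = o*(o - 2)*(o + 4)*(o)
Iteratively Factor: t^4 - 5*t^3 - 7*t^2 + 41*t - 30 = (t - 5)*(t^3 - 7*t + 6) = (t - 5)*(t + 3)*(t^2 - 3*t + 2) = (t - 5)*(t - 1)*(t + 3)*(t - 2)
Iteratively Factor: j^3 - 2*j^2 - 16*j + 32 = (j - 2)*(j^2 - 16) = (j - 2)*(j + 4)*(j - 4)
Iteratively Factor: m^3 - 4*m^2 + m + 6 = (m - 2)*(m^2 - 2*m - 3) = (m - 3)*(m - 2)*(m + 1)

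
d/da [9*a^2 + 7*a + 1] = 18*a + 7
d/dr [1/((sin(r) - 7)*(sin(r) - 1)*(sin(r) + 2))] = 3*(4*sin(r) + cos(r)^2 + 2)*cos(r)/((sin(r) - 7)^2*(sin(r) - 1)^2*(sin(r) + 2)^2)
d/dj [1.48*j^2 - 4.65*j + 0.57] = 2.96*j - 4.65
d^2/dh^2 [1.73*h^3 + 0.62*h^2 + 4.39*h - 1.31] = 10.38*h + 1.24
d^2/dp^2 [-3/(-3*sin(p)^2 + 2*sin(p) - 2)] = 6*(-18*sin(p)^4 + 9*sin(p)^3 + 37*sin(p)^2 - 20*sin(p) - 2)/(3*sin(p)^2 - 2*sin(p) + 2)^3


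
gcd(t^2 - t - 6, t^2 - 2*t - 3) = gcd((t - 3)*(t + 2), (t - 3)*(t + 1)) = t - 3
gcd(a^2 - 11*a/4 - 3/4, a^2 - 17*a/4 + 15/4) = a - 3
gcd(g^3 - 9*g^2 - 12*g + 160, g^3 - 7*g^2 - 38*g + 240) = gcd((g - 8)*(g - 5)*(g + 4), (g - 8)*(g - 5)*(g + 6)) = g^2 - 13*g + 40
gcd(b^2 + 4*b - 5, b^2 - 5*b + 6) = 1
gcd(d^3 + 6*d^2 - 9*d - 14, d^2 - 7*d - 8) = d + 1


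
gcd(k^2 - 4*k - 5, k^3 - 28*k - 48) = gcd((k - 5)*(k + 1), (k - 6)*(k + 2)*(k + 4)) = 1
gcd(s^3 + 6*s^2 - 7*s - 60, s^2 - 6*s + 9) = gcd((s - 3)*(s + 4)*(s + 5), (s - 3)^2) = s - 3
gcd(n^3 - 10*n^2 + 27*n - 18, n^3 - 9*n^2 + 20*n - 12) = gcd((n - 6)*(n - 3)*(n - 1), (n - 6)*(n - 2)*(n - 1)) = n^2 - 7*n + 6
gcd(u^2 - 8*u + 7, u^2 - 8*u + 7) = u^2 - 8*u + 7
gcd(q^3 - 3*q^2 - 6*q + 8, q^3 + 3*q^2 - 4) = q^2 + q - 2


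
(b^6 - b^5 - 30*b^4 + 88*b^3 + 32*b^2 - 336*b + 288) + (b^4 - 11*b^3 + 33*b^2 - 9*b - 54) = b^6 - b^5 - 29*b^4 + 77*b^3 + 65*b^2 - 345*b + 234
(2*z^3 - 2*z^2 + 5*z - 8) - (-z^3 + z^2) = 3*z^3 - 3*z^2 + 5*z - 8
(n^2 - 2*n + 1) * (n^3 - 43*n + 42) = n^5 - 2*n^4 - 42*n^3 + 128*n^2 - 127*n + 42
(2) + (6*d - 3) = 6*d - 1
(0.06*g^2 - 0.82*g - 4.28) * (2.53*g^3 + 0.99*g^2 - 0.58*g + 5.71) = 0.1518*g^5 - 2.0152*g^4 - 11.675*g^3 - 3.419*g^2 - 2.1998*g - 24.4388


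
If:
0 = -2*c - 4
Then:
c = -2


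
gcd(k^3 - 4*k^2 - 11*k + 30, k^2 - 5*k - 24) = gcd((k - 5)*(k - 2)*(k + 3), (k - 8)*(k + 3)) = k + 3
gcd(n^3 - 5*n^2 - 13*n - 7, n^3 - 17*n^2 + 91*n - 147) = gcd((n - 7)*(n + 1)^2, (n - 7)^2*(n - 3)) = n - 7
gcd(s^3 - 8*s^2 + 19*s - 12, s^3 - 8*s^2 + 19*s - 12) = s^3 - 8*s^2 + 19*s - 12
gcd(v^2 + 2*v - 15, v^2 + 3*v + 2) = 1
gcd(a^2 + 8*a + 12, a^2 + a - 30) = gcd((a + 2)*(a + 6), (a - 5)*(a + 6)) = a + 6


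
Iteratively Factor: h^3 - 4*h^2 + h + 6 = (h - 2)*(h^2 - 2*h - 3) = (h - 2)*(h + 1)*(h - 3)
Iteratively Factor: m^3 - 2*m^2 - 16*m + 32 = (m - 4)*(m^2 + 2*m - 8) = (m - 4)*(m + 4)*(m - 2)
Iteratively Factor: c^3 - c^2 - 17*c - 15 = (c + 3)*(c^2 - 4*c - 5) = (c - 5)*(c + 3)*(c + 1)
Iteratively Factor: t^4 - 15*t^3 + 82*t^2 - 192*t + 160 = (t - 4)*(t^3 - 11*t^2 + 38*t - 40) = (t - 5)*(t - 4)*(t^2 - 6*t + 8) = (t - 5)*(t - 4)*(t - 2)*(t - 4)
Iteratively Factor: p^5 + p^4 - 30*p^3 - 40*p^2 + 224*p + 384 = (p - 4)*(p^4 + 5*p^3 - 10*p^2 - 80*p - 96) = (p - 4)^2*(p^3 + 9*p^2 + 26*p + 24) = (p - 4)^2*(p + 3)*(p^2 + 6*p + 8) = (p - 4)^2*(p + 3)*(p + 4)*(p + 2)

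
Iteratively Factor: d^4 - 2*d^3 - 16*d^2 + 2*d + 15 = (d + 1)*(d^3 - 3*d^2 - 13*d + 15) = (d - 1)*(d + 1)*(d^2 - 2*d - 15) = (d - 1)*(d + 1)*(d + 3)*(d - 5)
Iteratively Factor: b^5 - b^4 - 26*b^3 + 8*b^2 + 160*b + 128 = (b + 2)*(b^4 - 3*b^3 - 20*b^2 + 48*b + 64) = (b + 1)*(b + 2)*(b^3 - 4*b^2 - 16*b + 64) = (b - 4)*(b + 1)*(b + 2)*(b^2 - 16) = (b - 4)^2*(b + 1)*(b + 2)*(b + 4)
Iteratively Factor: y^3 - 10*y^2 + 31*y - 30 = (y - 3)*(y^2 - 7*y + 10) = (y - 3)*(y - 2)*(y - 5)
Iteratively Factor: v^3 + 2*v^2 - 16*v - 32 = (v - 4)*(v^2 + 6*v + 8) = (v - 4)*(v + 2)*(v + 4)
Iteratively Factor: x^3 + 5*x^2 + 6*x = (x + 2)*(x^2 + 3*x) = x*(x + 2)*(x + 3)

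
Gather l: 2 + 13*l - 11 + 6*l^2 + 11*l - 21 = 6*l^2 + 24*l - 30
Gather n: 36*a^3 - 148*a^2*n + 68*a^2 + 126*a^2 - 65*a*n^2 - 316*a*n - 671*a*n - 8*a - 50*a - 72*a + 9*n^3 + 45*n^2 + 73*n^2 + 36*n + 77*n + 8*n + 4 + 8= 36*a^3 + 194*a^2 - 130*a + 9*n^3 + n^2*(118 - 65*a) + n*(-148*a^2 - 987*a + 121) + 12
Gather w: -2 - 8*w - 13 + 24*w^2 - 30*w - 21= 24*w^2 - 38*w - 36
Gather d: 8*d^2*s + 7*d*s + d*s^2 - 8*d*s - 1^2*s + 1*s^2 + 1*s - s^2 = 8*d^2*s + d*(s^2 - s)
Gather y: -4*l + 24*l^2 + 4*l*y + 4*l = 24*l^2 + 4*l*y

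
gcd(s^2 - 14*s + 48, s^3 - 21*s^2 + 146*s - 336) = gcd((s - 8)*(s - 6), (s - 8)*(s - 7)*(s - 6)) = s^2 - 14*s + 48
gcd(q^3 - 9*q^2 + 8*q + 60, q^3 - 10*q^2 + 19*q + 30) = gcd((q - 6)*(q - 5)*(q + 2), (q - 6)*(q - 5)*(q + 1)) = q^2 - 11*q + 30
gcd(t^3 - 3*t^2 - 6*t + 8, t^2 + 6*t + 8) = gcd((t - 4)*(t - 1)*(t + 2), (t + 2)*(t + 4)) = t + 2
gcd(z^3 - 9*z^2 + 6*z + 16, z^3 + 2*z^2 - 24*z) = 1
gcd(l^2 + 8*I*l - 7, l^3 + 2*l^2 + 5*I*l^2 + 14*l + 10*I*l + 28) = l + 7*I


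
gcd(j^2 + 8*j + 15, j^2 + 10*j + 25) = j + 5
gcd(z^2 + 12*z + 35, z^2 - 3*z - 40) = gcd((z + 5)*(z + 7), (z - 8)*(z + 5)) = z + 5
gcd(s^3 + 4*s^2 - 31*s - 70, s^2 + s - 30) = s - 5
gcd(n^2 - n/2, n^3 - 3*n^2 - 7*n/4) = n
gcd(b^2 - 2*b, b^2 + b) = b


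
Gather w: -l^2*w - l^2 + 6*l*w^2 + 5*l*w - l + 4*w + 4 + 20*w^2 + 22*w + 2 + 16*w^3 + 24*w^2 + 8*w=-l^2 - l + 16*w^3 + w^2*(6*l + 44) + w*(-l^2 + 5*l + 34) + 6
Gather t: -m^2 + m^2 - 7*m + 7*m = 0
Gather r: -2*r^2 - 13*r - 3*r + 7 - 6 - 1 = -2*r^2 - 16*r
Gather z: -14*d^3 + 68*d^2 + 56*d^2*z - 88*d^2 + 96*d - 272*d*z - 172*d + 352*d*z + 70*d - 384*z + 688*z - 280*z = -14*d^3 - 20*d^2 - 6*d + z*(56*d^2 + 80*d + 24)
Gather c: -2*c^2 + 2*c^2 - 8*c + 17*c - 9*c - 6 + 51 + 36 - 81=0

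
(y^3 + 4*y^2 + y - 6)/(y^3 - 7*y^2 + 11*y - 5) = (y^2 + 5*y + 6)/(y^2 - 6*y + 5)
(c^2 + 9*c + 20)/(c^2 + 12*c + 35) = (c + 4)/(c + 7)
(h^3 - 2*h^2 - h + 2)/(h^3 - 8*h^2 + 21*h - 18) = (h^2 - 1)/(h^2 - 6*h + 9)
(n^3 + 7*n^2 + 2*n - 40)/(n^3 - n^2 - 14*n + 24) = (n + 5)/(n - 3)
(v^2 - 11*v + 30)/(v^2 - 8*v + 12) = (v - 5)/(v - 2)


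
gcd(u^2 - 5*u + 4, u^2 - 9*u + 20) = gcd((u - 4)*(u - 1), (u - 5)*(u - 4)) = u - 4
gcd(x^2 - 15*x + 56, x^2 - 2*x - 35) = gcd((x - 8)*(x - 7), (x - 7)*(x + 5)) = x - 7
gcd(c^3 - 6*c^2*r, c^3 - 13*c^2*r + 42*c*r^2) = -c^2 + 6*c*r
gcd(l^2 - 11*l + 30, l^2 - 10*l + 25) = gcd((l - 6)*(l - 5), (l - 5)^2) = l - 5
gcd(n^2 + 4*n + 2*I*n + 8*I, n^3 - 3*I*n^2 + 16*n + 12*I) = n + 2*I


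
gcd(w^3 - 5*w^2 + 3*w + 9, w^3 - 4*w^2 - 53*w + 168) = w - 3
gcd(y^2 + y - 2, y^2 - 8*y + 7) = y - 1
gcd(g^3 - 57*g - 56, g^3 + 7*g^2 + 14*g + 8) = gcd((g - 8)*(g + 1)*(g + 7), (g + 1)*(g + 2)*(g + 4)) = g + 1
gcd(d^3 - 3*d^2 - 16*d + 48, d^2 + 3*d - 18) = d - 3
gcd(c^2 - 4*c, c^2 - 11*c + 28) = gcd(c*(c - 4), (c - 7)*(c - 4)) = c - 4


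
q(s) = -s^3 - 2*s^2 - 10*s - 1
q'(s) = -3*s^2 - 4*s - 10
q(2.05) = -38.52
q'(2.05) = -30.81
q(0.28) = -3.98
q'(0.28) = -11.36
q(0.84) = -11.40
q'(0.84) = -15.48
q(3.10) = -81.01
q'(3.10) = -51.23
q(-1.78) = 16.10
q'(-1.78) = -12.39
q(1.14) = -16.48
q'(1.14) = -18.46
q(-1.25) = 10.33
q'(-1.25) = -9.69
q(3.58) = -108.32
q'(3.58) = -62.77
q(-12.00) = 1559.00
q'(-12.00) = -394.00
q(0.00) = -1.00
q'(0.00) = -10.00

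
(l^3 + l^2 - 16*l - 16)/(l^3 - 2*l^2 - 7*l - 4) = (l + 4)/(l + 1)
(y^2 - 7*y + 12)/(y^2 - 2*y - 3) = (y - 4)/(y + 1)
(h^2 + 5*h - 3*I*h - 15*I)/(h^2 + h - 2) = (h^2 + h*(5 - 3*I) - 15*I)/(h^2 + h - 2)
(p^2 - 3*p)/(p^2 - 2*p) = (p - 3)/(p - 2)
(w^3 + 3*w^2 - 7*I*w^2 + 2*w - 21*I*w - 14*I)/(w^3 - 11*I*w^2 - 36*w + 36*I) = (w^3 + w^2*(3 - 7*I) + w*(2 - 21*I) - 14*I)/(w^3 - 11*I*w^2 - 36*w + 36*I)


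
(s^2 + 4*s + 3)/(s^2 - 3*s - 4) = (s + 3)/(s - 4)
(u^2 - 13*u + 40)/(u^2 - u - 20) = (u - 8)/(u + 4)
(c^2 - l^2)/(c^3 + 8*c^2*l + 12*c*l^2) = (c^2 - l^2)/(c*(c^2 + 8*c*l + 12*l^2))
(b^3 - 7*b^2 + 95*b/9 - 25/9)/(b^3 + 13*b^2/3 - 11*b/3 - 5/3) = (9*b^3 - 63*b^2 + 95*b - 25)/(3*(3*b^3 + 13*b^2 - 11*b - 5))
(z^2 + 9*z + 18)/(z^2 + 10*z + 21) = (z + 6)/(z + 7)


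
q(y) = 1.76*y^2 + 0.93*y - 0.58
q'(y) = 3.52*y + 0.93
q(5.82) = 64.45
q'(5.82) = 21.42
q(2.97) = 17.71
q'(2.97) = 11.38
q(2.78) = 15.61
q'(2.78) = 10.72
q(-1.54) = 2.16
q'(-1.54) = -4.49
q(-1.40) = 1.57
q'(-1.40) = -4.00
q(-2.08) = 5.10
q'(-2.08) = -6.39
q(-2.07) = 5.04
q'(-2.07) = -6.36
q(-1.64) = 2.63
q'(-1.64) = -4.84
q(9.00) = 150.35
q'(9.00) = 32.61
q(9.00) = 150.35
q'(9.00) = 32.61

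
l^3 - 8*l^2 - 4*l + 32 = (l - 8)*(l - 2)*(l + 2)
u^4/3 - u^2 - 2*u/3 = u*(u/3 + 1/3)*(u - 2)*(u + 1)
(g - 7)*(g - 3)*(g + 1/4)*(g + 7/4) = g^4 - 8*g^3 + 23*g^2/16 + 301*g/8 + 147/16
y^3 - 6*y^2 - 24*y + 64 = (y - 8)*(y - 2)*(y + 4)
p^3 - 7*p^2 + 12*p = p*(p - 4)*(p - 3)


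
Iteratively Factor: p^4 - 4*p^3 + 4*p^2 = (p)*(p^3 - 4*p^2 + 4*p) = p*(p - 2)*(p^2 - 2*p) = p*(p - 2)^2*(p)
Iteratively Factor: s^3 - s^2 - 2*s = (s)*(s^2 - s - 2) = s*(s - 2)*(s + 1)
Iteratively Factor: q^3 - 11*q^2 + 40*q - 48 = (q - 3)*(q^2 - 8*q + 16) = (q - 4)*(q - 3)*(q - 4)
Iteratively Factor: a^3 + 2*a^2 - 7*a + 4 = (a + 4)*(a^2 - 2*a + 1) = (a - 1)*(a + 4)*(a - 1)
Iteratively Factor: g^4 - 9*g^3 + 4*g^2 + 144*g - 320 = (g - 4)*(g^3 - 5*g^2 - 16*g + 80) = (g - 4)^2*(g^2 - g - 20) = (g - 5)*(g - 4)^2*(g + 4)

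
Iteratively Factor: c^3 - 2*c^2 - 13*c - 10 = (c + 1)*(c^2 - 3*c - 10) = (c - 5)*(c + 1)*(c + 2)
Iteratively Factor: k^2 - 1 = (k - 1)*(k + 1)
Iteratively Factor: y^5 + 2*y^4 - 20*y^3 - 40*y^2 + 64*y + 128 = (y - 2)*(y^4 + 4*y^3 - 12*y^2 - 64*y - 64) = (y - 4)*(y - 2)*(y^3 + 8*y^2 + 20*y + 16) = (y - 4)*(y - 2)*(y + 2)*(y^2 + 6*y + 8) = (y - 4)*(y - 2)*(y + 2)^2*(y + 4)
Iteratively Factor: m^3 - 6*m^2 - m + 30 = (m + 2)*(m^2 - 8*m + 15) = (m - 3)*(m + 2)*(m - 5)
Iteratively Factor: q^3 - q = (q)*(q^2 - 1) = q*(q + 1)*(q - 1)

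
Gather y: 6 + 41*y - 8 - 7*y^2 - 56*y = -7*y^2 - 15*y - 2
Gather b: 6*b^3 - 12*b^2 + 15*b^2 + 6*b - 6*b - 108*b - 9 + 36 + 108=6*b^3 + 3*b^2 - 108*b + 135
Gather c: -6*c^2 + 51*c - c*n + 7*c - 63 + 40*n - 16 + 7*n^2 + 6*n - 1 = -6*c^2 + c*(58 - n) + 7*n^2 + 46*n - 80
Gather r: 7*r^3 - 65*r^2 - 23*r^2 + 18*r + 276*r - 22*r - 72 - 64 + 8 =7*r^3 - 88*r^2 + 272*r - 128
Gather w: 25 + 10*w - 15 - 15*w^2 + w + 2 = -15*w^2 + 11*w + 12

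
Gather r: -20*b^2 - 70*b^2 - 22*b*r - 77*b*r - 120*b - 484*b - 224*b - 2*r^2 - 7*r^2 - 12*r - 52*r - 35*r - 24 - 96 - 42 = -90*b^2 - 828*b - 9*r^2 + r*(-99*b - 99) - 162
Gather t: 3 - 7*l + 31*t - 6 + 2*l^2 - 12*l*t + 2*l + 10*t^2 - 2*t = 2*l^2 - 5*l + 10*t^2 + t*(29 - 12*l) - 3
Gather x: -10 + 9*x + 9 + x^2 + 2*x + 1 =x^2 + 11*x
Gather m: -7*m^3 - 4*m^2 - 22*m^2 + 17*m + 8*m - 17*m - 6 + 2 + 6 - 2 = -7*m^3 - 26*m^2 + 8*m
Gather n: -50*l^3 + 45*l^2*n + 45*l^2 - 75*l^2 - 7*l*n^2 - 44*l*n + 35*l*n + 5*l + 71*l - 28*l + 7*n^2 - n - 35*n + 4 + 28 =-50*l^3 - 30*l^2 + 48*l + n^2*(7 - 7*l) + n*(45*l^2 - 9*l - 36) + 32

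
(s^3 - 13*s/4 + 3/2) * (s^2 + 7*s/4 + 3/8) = s^5 + 7*s^4/4 - 23*s^3/8 - 67*s^2/16 + 45*s/32 + 9/16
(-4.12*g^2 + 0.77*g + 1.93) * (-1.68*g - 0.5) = 6.9216*g^3 + 0.7664*g^2 - 3.6274*g - 0.965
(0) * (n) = 0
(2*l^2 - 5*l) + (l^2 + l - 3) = 3*l^2 - 4*l - 3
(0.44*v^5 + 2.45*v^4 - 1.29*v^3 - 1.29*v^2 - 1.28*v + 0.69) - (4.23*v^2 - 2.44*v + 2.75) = 0.44*v^5 + 2.45*v^4 - 1.29*v^3 - 5.52*v^2 + 1.16*v - 2.06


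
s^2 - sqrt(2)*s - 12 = (s - 3*sqrt(2))*(s + 2*sqrt(2))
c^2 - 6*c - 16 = (c - 8)*(c + 2)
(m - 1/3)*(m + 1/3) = m^2 - 1/9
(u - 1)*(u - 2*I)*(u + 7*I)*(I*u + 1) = I*u^4 - 4*u^3 - I*u^3 + 4*u^2 + 19*I*u^2 + 14*u - 19*I*u - 14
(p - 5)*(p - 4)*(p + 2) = p^3 - 7*p^2 + 2*p + 40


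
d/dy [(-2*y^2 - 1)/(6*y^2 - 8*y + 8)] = (4*y^2 - 5*y - 2)/(9*y^4 - 24*y^3 + 40*y^2 - 32*y + 16)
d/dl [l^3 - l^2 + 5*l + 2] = 3*l^2 - 2*l + 5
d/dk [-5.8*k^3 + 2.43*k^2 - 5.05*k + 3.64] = -17.4*k^2 + 4.86*k - 5.05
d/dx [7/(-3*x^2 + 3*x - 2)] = 21*(2*x - 1)/(3*x^2 - 3*x + 2)^2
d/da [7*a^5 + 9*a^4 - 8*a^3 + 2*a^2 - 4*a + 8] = 35*a^4 + 36*a^3 - 24*a^2 + 4*a - 4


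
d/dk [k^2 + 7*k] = 2*k + 7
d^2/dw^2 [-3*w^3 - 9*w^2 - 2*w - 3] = -18*w - 18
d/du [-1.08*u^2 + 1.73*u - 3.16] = 1.73 - 2.16*u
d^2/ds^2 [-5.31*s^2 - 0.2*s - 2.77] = -10.6200000000000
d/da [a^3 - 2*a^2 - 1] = a*(3*a - 4)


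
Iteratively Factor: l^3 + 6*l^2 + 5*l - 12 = (l - 1)*(l^2 + 7*l + 12) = (l - 1)*(l + 3)*(l + 4)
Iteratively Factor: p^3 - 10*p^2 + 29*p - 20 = (p - 5)*(p^2 - 5*p + 4) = (p - 5)*(p - 4)*(p - 1)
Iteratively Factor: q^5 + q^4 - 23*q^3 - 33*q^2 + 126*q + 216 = (q - 3)*(q^4 + 4*q^3 - 11*q^2 - 66*q - 72) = (q - 4)*(q - 3)*(q^3 + 8*q^2 + 21*q + 18) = (q - 4)*(q - 3)*(q + 2)*(q^2 + 6*q + 9) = (q - 4)*(q - 3)*(q + 2)*(q + 3)*(q + 3)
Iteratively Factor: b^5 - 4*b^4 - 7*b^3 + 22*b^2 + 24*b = (b - 3)*(b^4 - b^3 - 10*b^2 - 8*b) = b*(b - 3)*(b^3 - b^2 - 10*b - 8) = b*(b - 4)*(b - 3)*(b^2 + 3*b + 2) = b*(b - 4)*(b - 3)*(b + 2)*(b + 1)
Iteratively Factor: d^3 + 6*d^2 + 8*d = (d + 2)*(d^2 + 4*d) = (d + 2)*(d + 4)*(d)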